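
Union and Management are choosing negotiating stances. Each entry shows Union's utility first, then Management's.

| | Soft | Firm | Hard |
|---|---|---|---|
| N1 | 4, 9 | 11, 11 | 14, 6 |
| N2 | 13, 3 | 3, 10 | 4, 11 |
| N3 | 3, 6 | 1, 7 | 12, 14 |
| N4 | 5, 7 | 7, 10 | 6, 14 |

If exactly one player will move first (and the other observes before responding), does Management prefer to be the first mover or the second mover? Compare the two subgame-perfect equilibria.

If Union leads: Management's best replies are N1→Firm, N2→Hard, N3→Hard, N4→Hard; Union's induced payoffs 11, 4, 12, 6; outcome (N3, Hard), payoffs (12, 14).
If Management leads: Union's best replies are Soft→N2, Firm→N1, Hard→N1; Management's induced payoffs 3, 11, 6; outcome (N1, Firm), payoffs (11, 11).
Management gets 11 moving first and 14 moving second, so Management prefers to move second.

second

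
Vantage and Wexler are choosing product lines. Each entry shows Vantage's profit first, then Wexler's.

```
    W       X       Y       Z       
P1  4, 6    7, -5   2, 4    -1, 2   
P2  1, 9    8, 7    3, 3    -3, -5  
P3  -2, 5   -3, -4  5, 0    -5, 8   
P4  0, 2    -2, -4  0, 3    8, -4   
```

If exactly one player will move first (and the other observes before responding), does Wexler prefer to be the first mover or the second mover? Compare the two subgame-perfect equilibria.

first

If Vantage leads: Wexler's best replies are P1→W, P2→W, P3→Z, P4→Y; Vantage's induced payoffs 4, 1, -5, 0; outcome (P1, W), payoffs (4, 6).
If Wexler leads: Vantage's best replies are W→P1, X→P2, Y→P3, Z→P4; Wexler's induced payoffs 6, 7, 0, -4; outcome (P2, X), payoffs (8, 7).
Wexler gets 7 moving first and 6 moving second, so Wexler prefers to move first.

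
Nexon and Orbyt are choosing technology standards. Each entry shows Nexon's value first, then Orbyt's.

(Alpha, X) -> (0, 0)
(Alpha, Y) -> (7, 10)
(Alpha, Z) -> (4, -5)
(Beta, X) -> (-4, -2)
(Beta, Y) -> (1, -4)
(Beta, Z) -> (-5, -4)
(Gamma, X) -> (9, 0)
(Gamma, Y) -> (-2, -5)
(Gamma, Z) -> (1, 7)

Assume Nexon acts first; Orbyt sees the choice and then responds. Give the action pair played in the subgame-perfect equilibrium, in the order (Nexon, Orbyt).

Orbyt best-responds to each possible Nexon move:
- Alpha: Orbyt compares 0, 10, -5 and picks Y; Nexon would get 7.
- Beta: Orbyt compares -2, -4, -4 and picks X; Nexon would get -4.
- Gamma: Orbyt compares 0, -5, 7 and picks Z; Nexon would get 1.
Maximizing over 7, -4, 1, Nexon chooses Alpha. Subgame-perfect outcome: (Alpha, Y) with payoffs (7, 10).

(Alpha, Y)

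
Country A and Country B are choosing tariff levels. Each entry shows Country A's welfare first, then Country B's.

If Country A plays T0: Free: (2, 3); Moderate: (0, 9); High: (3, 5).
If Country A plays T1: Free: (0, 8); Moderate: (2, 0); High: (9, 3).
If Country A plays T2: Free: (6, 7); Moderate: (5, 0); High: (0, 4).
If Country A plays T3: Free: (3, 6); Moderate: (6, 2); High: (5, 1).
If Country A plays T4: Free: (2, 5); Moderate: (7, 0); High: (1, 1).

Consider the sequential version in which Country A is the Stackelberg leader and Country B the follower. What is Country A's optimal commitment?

T2

Country B best-responds to each possible Country A move:
- T0: Country B compares 3, 9, 5 and picks Moderate; Country A would get 0.
- T1: Country B compares 8, 0, 3 and picks Free; Country A would get 0.
- T2: Country B compares 7, 0, 4 and picks Free; Country A would get 6.
- T3: Country B compares 6, 2, 1 and picks Free; Country A would get 3.
- T4: Country B compares 5, 0, 1 and picks Free; Country A would get 2.
Among 0, 0, 6, 3, 2, the best is 6 at T2. Subgame-perfect outcome: (T2, Free) with payoffs (6, 7).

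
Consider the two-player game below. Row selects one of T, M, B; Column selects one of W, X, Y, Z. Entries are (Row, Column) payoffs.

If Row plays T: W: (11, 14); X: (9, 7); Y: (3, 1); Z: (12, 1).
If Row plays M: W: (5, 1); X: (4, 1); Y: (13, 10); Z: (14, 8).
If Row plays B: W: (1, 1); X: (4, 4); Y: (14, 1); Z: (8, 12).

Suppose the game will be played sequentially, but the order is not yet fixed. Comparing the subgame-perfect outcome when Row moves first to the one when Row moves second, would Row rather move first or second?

If Row leads: Column's best replies are T→W, M→Y, B→Z; Row's induced payoffs 11, 13, 8; outcome (M, Y), payoffs (13, 10).
If Column leads: Row's best replies are W→T, X→T, Y→B, Z→M; Column's induced payoffs 14, 7, 1, 8; outcome (T, W), payoffs (11, 14).
Row gets 13 moving first and 11 moving second, so Row prefers to move first.

first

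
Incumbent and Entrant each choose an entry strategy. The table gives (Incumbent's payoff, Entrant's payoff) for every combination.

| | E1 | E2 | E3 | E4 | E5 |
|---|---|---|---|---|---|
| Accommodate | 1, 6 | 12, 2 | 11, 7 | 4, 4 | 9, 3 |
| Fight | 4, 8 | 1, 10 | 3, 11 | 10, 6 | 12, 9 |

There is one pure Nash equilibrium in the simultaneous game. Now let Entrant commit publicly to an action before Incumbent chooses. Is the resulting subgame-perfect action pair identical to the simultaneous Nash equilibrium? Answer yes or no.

Work backward from Incumbent's decision.
- E1: BR = Fight, leader payoff 8.
- E2: BR = Accommodate, leader payoff 2.
- E3: BR = Accommodate, leader payoff 7.
- E4: BR = Fight, leader payoff 6.
- E5: BR = Fight, leader payoff 9.
Among 8, 2, 7, 6, 9, the best is 9 at E5. Subgame-perfect outcome: (Fight, E5) with payoffs (12, 9).
For the simultaneous game, intersect best replies.
Incumbent's best replies: E1→Fight; E2→Accommodate; E3→Accommodate; E4→Fight; E5→Fight.
Entrant's best replies: Accommodate→E3; Fight→E3.
Only (Accommodate, E3) has each player best-responding; Nash payoffs (11, 7).
Sequential outcome (Fight, E5) differs from the Nash profile (Accommodate, E3).

no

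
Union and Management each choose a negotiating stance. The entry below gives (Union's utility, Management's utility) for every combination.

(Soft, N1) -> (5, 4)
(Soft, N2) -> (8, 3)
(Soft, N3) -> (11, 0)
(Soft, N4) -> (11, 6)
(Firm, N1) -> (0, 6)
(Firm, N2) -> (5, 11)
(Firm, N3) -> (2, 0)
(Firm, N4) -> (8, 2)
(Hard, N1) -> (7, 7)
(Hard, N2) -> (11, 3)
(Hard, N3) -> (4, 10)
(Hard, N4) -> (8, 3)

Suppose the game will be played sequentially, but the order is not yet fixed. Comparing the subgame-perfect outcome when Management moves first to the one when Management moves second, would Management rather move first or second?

first

If Union leads: Management's best replies are Soft→N4, Firm→N2, Hard→N3; Union's induced payoffs 11, 5, 4; outcome (Soft, N4), payoffs (11, 6).
If Management leads: Union's best replies are N1→Hard, N2→Hard, N3→Soft, N4→Soft; Management's induced payoffs 7, 3, 0, 6; outcome (Hard, N1), payoffs (7, 7).
Management gets 7 moving first and 6 moving second, so Management prefers to move first.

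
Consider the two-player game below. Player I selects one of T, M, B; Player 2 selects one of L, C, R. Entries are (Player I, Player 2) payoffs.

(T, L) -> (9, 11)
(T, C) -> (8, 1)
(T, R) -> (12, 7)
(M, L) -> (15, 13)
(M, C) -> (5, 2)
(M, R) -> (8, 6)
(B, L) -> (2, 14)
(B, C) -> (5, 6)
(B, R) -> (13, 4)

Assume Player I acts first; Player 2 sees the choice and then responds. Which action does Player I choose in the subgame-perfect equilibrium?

Solve by backward induction (Player I leads).
- T: Player 2 compares 11, 1, 7 and picks L; Player I would get 9.
- M: Player 2 compares 13, 2, 6 and picks L; Player I would get 15.
- B: Player 2 compares 14, 6, 4 and picks L; Player I would get 2.
Among 9, 15, 2, the best is 15 at M. Subgame-perfect outcome: (M, L) with payoffs (15, 13).

M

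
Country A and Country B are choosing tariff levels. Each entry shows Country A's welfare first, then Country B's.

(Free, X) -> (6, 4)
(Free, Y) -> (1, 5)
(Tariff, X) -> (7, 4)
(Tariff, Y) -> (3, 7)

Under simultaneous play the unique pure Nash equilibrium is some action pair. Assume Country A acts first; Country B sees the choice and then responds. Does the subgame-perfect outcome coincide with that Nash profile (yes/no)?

yes

Backward induction with Country A moving first.
- Free: BR = Y, leader payoff 1.
- Tariff: BR = Y, leader payoff 3.
Maximizing over 1, 3, Country A chooses Tariff. Subgame-perfect outcome: (Tariff, Y) with payoffs (3, 7).
Under simultaneous play:
Country A's best replies: X→Tariff; Y→Tariff.
Country B's best replies: Free→Y; Tariff→Y.
Only (Tariff, Y) has each player best-responding; Nash payoffs (3, 7).
Sequential outcome (Tariff, Y) coincides with the Nash profile (Tariff, Y).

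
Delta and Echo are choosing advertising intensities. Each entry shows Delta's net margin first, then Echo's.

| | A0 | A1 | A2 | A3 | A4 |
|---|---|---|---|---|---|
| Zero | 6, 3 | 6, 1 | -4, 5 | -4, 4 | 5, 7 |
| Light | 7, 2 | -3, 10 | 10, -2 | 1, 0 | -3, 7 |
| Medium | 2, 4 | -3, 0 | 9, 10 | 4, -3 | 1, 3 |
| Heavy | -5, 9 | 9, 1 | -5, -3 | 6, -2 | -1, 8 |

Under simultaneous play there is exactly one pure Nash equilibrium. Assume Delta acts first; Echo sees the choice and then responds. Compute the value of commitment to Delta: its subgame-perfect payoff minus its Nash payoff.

Work backward from Echo's decision.
- Zero: BR = A4, leader payoff 5.
- Light: BR = A1, leader payoff -3.
- Medium: BR = A2, leader payoff 9.
- Heavy: BR = A0, leader payoff -5.
Among 5, -3, 9, -5, the best is 9 at Medium. Subgame-perfect outcome: (Medium, A2) with payoffs (9, 10).
For the simultaneous game, intersect best replies.
Delta's best replies: A0→Light; A1→Heavy; A2→Light; A3→Heavy; A4→Zero.
Echo's best replies: Zero→A4; Light→A1; Medium→A2; Heavy→A0.
The unique mutual best reply is (Zero, A4), giving (5, 7).
Delta's commitment gain: 9 − 5 = 4.

4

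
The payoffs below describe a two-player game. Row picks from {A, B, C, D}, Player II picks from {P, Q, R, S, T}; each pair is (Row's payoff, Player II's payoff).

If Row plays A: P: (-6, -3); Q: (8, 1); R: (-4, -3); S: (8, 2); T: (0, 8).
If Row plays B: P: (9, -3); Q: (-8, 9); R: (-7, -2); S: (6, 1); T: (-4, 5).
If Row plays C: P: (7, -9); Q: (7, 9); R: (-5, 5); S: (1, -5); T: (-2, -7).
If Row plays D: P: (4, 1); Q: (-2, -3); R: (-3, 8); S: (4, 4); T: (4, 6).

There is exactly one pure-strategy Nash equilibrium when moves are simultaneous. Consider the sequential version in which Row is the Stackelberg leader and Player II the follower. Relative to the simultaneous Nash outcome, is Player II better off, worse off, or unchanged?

better off

Work backward from Player II's decision.
- A → Player II plays T (best of -3, 1, -3, 2, 8); Row gets 0.
- B → Player II plays Q (best of -3, 9, -2, 1, 5); Row gets -8.
- C → Player II plays Q (best of -9, 9, 5, -5, -7); Row gets 7.
- D → Player II plays R (best of 1, -3, 8, 4, 6); Row gets -3.
Maximizing over 0, -8, 7, -3, Row chooses C. Subgame-perfect outcome: (C, Q) with payoffs (7, 9).
Now find the simultaneous Nash equilibrium.
Row's best replies: P→B; Q→A; R→D; S→A; T→D.
Player II's best replies: A→T; B→Q; C→Q; D→R.
The unique mutual best reply is (D, R), giving (-3, 8).
Player II earns 9 sequentially versus 8 at the Nash outcome: better off.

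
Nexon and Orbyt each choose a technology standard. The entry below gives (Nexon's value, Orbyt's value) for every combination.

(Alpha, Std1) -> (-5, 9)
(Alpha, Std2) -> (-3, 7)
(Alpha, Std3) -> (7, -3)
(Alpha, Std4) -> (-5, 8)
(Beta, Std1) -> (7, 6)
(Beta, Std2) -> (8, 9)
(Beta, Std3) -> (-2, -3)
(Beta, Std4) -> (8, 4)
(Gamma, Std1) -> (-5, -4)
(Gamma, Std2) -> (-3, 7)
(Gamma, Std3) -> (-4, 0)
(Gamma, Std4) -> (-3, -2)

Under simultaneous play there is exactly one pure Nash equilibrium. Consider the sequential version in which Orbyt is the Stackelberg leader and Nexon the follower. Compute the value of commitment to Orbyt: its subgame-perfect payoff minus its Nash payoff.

Work backward from Nexon's decision.
- Std1 → Nexon plays Beta (best of -5, 7, -5); Orbyt gets 6.
- Std2 → Nexon plays Beta (best of -3, 8, -3); Orbyt gets 9.
- Std3 → Nexon plays Alpha (best of 7, -2, -4); Orbyt gets -3.
- Std4 → Nexon plays Beta (best of -5, 8, -3); Orbyt gets 4.
Orbyt's induced payoffs are 6, 9, -3, 4, so Orbyt commits to Std2. Subgame-perfect outcome: (Beta, Std2) with payoffs (8, 9).
Under simultaneous play:
Nexon's best replies: Std1→Beta; Std2→Beta; Std3→Alpha; Std4→Beta.
Orbyt's best replies: Alpha→Std1; Beta→Std2; Gamma→Std2.
Only (Beta, Std2) has each player best-responding; Nash payoffs (8, 9).
Orbyt's commitment gain: 9 − 9 = 0.

0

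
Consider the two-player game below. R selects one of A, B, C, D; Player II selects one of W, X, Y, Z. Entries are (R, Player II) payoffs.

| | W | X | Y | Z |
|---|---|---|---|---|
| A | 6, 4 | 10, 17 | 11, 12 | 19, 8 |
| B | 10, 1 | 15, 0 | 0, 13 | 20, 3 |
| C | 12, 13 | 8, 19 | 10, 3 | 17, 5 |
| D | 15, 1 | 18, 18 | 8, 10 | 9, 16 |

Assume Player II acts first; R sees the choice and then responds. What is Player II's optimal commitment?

X

R best-responds to each possible Player II move:
- W: BR = D, leader payoff 1.
- X: BR = D, leader payoff 18.
- Y: BR = A, leader payoff 12.
- Z: BR = B, leader payoff 3.
Among 1, 18, 12, 3, the best is 18 at X. Subgame-perfect outcome: (D, X) with payoffs (18, 18).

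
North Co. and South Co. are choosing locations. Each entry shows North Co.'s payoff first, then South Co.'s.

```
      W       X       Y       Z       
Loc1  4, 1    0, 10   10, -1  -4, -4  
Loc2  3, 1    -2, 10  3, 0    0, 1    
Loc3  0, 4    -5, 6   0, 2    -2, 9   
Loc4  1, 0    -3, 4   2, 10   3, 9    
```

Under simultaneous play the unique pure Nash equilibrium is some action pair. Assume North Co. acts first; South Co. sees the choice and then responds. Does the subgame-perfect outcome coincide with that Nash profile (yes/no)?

Backward induction with North Co. moving first.
- Loc1: BR = X, leader payoff 0.
- Loc2: BR = X, leader payoff -2.
- Loc3: BR = Z, leader payoff -2.
- Loc4: BR = Y, leader payoff 2.
North Co.'s induced payoffs are 0, -2, -2, 2, so North Co. commits to Loc4. Subgame-perfect outcome: (Loc4, Y) with payoffs (2, 10).
Now find the simultaneous Nash equilibrium.
North Co.'s best replies: W→Loc1; X→Loc1; Y→Loc1; Z→Loc4.
South Co.'s best replies: Loc1→X; Loc2→X; Loc3→Z; Loc4→Y.
Only (Loc1, X) has each player best-responding; Nash payoffs (0, 10).
Sequential outcome (Loc4, Y) differs from the Nash profile (Loc1, X).

no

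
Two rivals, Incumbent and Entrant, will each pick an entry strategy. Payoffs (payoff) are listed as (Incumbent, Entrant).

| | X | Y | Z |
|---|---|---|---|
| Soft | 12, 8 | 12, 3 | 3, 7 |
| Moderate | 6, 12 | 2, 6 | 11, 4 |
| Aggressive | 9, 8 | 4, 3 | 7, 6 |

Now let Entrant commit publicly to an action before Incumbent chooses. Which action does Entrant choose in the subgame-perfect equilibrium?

Work backward from Incumbent's decision.
- X: BR = Soft, leader payoff 8.
- Y: BR = Soft, leader payoff 3.
- Z: BR = Moderate, leader payoff 4.
Maximizing over 8, 3, 4, Entrant chooses X. Subgame-perfect outcome: (Soft, X) with payoffs (12, 8).

X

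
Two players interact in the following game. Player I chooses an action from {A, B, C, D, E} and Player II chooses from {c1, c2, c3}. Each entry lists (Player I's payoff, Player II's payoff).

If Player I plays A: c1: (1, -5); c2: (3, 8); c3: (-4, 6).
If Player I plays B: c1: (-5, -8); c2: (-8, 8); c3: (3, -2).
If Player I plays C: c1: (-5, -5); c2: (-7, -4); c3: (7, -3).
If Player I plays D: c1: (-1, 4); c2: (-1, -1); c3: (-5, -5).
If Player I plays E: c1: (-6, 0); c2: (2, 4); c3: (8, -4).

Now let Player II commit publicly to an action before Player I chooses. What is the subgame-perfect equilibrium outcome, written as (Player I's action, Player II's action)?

(A, c2)

Backward induction with Player II moving first.
- c1: Player I compares 1, -5, -5, -1, -6 and picks A; Player II would get -5.
- c2: Player I compares 3, -8, -7, -1, 2 and picks A; Player II would get 8.
- c3: Player I compares -4, 3, 7, -5, 8 and picks E; Player II would get -4.
Maximizing over -5, 8, -4, Player II chooses c2. Subgame-perfect outcome: (A, c2) with payoffs (3, 8).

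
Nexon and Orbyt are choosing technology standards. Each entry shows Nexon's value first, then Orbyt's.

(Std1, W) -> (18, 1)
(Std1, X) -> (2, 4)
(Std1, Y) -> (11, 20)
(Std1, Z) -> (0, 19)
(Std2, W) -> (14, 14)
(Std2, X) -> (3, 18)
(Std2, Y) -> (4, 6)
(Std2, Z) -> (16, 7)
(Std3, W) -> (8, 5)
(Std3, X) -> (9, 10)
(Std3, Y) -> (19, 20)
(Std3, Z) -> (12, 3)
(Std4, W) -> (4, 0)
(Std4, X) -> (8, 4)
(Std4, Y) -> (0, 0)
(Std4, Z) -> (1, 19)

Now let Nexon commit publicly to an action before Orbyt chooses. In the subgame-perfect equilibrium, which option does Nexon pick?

Work backward from Orbyt's decision.
- Std1: Orbyt compares 1, 4, 20, 19 and picks Y; Nexon would get 11.
- Std2: Orbyt compares 14, 18, 6, 7 and picks X; Nexon would get 3.
- Std3: Orbyt compares 5, 10, 20, 3 and picks Y; Nexon would get 19.
- Std4: Orbyt compares 0, 4, 0, 19 and picks Z; Nexon would get 1.
Among 11, 3, 19, 1, the best is 19 at Std3. Subgame-perfect outcome: (Std3, Y) with payoffs (19, 20).

Std3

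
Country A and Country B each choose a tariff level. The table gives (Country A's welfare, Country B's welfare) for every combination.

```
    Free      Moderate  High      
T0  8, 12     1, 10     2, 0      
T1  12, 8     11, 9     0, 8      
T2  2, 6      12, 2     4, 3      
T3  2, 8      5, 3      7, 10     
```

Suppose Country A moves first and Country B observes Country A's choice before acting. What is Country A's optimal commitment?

T1

Country B best-responds to each possible Country A move:
- T0: BR = Free, leader payoff 8.
- T1: BR = Moderate, leader payoff 11.
- T2: BR = Free, leader payoff 2.
- T3: BR = High, leader payoff 7.
Maximizing over 8, 11, 2, 7, Country A chooses T1. Subgame-perfect outcome: (T1, Moderate) with payoffs (11, 9).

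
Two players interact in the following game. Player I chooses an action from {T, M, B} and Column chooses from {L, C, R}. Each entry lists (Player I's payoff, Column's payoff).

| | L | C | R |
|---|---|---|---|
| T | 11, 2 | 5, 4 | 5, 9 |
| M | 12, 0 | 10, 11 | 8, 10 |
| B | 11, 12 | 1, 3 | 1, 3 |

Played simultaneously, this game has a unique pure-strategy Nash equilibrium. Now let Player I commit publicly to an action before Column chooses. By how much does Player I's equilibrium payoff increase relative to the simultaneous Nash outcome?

1

Column best-responds to each possible Player I move:
- T → Column plays R (best of 2, 4, 9); Player I gets 5.
- M → Column plays C (best of 0, 11, 10); Player I gets 10.
- B → Column plays L (best of 12, 3, 3); Player I gets 11.
Among 5, 10, 11, the best is 11 at B. Subgame-perfect outcome: (B, L) with payoffs (11, 12).
For the simultaneous game, intersect best replies.
Player I's best replies: L→M; C→M; R→M.
Column's best replies: T→R; M→C; B→L.
Only (M, C) has each player best-responding; Nash payoffs (10, 11).
Player I's commitment gain: 11 − 10 = 1.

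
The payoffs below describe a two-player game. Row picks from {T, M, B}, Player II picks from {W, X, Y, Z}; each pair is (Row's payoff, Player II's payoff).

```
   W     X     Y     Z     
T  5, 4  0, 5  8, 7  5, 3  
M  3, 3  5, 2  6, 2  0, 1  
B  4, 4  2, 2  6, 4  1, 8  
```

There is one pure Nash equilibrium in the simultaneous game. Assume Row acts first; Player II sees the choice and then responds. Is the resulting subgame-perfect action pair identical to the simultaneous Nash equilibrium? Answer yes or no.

Backward induction with Row moving first.
- T: Player II compares 4, 5, 7, 3 and picks Y; Row would get 8.
- M: Player II compares 3, 2, 2, 1 and picks W; Row would get 3.
- B: Player II compares 4, 2, 4, 8 and picks Z; Row would get 1.
Maximizing over 8, 3, 1, Row chooses T. Subgame-perfect outcome: (T, Y) with payoffs (8, 7).
Under simultaneous play:
Row's best replies: W→T; X→M; Y→T; Z→T.
Player II's best replies: T→Y; M→W; B→Z.
Only (T, Y) has each player best-responding; Nash payoffs (8, 7).
Sequential outcome (T, Y) coincides with the Nash profile (T, Y).

yes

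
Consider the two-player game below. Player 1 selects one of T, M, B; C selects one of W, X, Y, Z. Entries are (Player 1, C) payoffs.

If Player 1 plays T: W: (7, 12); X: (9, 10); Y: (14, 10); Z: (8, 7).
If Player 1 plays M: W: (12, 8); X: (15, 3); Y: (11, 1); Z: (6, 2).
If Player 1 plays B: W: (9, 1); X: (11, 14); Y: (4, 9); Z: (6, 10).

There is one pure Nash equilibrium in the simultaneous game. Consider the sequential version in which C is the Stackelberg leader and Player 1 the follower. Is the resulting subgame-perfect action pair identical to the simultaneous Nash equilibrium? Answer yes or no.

Work backward from Player 1's decision.
- W → Player 1 plays M (best of 7, 12, 9); C gets 8.
- X → Player 1 plays M (best of 9, 15, 11); C gets 3.
- Y → Player 1 plays T (best of 14, 11, 4); C gets 10.
- Z → Player 1 plays T (best of 8, 6, 6); C gets 7.
Among 8, 3, 10, 7, the best is 10 at Y. Subgame-perfect outcome: (T, Y) with payoffs (14, 10).
Under simultaneous play:
Player 1's best replies: W→M; X→M; Y→T; Z→T.
C's best replies: T→W; M→W; B→X.
Only (M, W) has each player best-responding; Nash payoffs (12, 8).
Sequential outcome (T, Y) differs from the Nash profile (M, W).

no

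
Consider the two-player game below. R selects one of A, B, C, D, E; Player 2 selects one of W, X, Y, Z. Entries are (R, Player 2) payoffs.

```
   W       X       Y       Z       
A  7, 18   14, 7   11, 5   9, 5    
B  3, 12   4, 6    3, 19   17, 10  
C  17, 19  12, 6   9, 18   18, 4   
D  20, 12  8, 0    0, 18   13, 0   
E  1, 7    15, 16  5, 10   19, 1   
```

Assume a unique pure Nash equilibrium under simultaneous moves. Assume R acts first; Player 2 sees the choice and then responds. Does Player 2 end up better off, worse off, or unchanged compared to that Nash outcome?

better off

Work backward from Player 2's decision.
- A → Player 2 plays W (best of 18, 7, 5, 5); R gets 7.
- B → Player 2 plays Y (best of 12, 6, 19, 10); R gets 3.
- C → Player 2 plays W (best of 19, 6, 18, 4); R gets 17.
- D → Player 2 plays Y (best of 12, 0, 18, 0); R gets 0.
- E → Player 2 plays X (best of 7, 16, 10, 1); R gets 15.
Among 7, 3, 17, 0, 15, the best is 17 at C. Subgame-perfect outcome: (C, W) with payoffs (17, 19).
Now find the simultaneous Nash equilibrium.
R's best replies: W→D; X→E; Y→A; Z→E.
Player 2's best replies: A→W; B→Y; C→W; D→Y; E→X.
The unique mutual best reply is (E, X), giving (15, 16).
Player 2 earns 19 sequentially versus 16 at the Nash outcome: better off.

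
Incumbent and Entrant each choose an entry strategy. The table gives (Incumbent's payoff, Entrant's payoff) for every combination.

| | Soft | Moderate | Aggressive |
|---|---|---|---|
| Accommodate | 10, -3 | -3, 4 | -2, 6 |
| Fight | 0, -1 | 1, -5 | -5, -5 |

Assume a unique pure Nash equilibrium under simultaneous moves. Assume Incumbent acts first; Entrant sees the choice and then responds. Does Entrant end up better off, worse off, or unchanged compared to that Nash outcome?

worse off

Work backward from Entrant's decision.
- Accommodate: BR = Aggressive, leader payoff -2.
- Fight: BR = Soft, leader payoff 0.
Maximizing over -2, 0, Incumbent chooses Fight. Subgame-perfect outcome: (Fight, Soft) with payoffs (0, -1).
For the simultaneous game, intersect best replies.
Incumbent's best replies: Soft→Accommodate; Moderate→Fight; Aggressive→Accommodate.
Entrant's best replies: Accommodate→Aggressive; Fight→Soft.
The unique mutual best reply is (Accommodate, Aggressive), giving (-2, 6).
Entrant earns -1 sequentially versus 6 at the Nash outcome: worse off.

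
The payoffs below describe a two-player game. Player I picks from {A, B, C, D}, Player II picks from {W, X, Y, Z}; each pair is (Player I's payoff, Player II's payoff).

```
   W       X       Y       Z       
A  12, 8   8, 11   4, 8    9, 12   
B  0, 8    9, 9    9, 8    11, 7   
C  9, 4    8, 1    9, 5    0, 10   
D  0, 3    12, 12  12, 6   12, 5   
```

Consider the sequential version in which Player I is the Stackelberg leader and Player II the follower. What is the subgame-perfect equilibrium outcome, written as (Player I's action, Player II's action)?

(D, X)

Solve by backward induction (Player I leads).
- A → Player II plays Z (best of 8, 11, 8, 12); Player I gets 9.
- B → Player II plays X (best of 8, 9, 8, 7); Player I gets 9.
- C → Player II plays Z (best of 4, 1, 5, 10); Player I gets 0.
- D → Player II plays X (best of 3, 12, 6, 5); Player I gets 12.
Maximizing over 9, 9, 0, 12, Player I chooses D. Subgame-perfect outcome: (D, X) with payoffs (12, 12).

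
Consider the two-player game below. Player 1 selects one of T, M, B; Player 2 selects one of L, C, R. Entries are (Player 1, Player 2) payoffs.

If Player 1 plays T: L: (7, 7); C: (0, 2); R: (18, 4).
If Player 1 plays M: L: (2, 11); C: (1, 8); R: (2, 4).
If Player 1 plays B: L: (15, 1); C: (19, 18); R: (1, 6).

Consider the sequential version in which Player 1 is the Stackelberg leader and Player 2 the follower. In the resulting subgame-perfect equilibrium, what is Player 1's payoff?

Player 2 best-responds to each possible Player 1 move:
- T: BR = L, leader payoff 7.
- M: BR = L, leader payoff 2.
- B: BR = C, leader payoff 19.
Maximizing over 7, 2, 19, Player 1 chooses B. Subgame-perfect outcome: (B, C) with payoffs (19, 18).

19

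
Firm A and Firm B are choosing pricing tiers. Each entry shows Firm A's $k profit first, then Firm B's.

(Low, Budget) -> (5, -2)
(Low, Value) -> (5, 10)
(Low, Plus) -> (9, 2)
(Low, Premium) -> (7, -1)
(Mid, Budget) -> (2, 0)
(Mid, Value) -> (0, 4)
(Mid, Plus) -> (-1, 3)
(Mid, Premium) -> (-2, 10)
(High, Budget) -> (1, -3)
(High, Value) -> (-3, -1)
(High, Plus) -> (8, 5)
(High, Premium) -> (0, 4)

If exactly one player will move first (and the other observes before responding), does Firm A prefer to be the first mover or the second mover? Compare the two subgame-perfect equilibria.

If Firm A leads: Firm B's best replies are Low→Value, Mid→Premium, High→Plus; Firm A's induced payoffs 5, -2, 8; outcome (High, Plus), payoffs (8, 5).
If Firm B leads: Firm A's best replies are Budget→Low, Value→Low, Plus→Low, Premium→Low; Firm B's induced payoffs -2, 10, 2, -1; outcome (Low, Value), payoffs (5, 10).
Firm A gets 8 moving first and 5 moving second, so Firm A prefers to move first.

first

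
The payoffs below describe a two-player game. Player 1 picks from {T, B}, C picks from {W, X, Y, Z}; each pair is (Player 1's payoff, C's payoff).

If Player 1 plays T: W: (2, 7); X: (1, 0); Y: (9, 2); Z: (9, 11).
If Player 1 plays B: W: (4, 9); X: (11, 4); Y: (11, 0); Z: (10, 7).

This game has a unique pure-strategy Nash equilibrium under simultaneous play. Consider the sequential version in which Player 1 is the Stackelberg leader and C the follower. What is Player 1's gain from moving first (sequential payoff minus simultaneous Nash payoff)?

C best-responds to each possible Player 1 move:
- T → C plays Z (best of 7, 0, 2, 11); Player 1 gets 9.
- B → C plays W (best of 9, 4, 0, 7); Player 1 gets 4.
Player 1's induced payoffs are 9, 4, so Player 1 commits to T. Subgame-perfect outcome: (T, Z) with payoffs (9, 11).
For the simultaneous game, intersect best replies.
Player 1's best replies: W→B; X→B; Y→B; Z→B.
C's best replies: T→Z; B→W.
Only (B, W) has each player best-responding; Nash payoffs (4, 9).
Player 1's commitment gain: 9 − 4 = 5.

5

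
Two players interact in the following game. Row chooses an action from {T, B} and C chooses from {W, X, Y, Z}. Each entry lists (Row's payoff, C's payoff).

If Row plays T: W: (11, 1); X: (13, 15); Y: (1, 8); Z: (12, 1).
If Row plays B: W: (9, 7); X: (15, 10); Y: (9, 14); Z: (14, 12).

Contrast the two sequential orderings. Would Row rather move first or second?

If Row leads: C's best replies are T→X, B→Y; Row's induced payoffs 13, 9; outcome (T, X), payoffs (13, 15).
If C leads: Row's best replies are W→T, X→B, Y→B, Z→B; C's induced payoffs 1, 10, 14, 12; outcome (B, Y), payoffs (9, 14).
Row gets 13 moving first and 9 moving second, so Row prefers to move first.

first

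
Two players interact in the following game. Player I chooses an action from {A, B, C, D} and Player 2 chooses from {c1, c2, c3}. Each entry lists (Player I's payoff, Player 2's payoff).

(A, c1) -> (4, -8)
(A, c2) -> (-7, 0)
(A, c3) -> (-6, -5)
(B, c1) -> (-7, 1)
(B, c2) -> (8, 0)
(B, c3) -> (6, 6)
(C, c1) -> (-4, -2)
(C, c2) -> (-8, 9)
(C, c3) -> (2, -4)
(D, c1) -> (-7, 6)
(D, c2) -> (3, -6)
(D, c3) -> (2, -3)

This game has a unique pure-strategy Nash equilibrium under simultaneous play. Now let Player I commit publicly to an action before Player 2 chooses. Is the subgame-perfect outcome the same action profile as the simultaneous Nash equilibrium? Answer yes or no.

Player 2 best-responds to each possible Player I move:
- A → Player 2 plays c2 (best of -8, 0, -5); Player I gets -7.
- B → Player 2 plays c3 (best of 1, 0, 6); Player I gets 6.
- C → Player 2 plays c2 (best of -2, 9, -4); Player I gets -8.
- D → Player 2 plays c1 (best of 6, -6, -3); Player I gets -7.
Among -7, 6, -8, -7, the best is 6 at B. Subgame-perfect outcome: (B, c3) with payoffs (6, 6).
Now find the simultaneous Nash equilibrium.
Player I's best replies: c1→A; c2→B; c3→B.
Player 2's best replies: A→c2; B→c3; C→c2; D→c1.
The unique mutual best reply is (B, c3), giving (6, 6).
Sequential outcome (B, c3) coincides with the Nash profile (B, c3).

yes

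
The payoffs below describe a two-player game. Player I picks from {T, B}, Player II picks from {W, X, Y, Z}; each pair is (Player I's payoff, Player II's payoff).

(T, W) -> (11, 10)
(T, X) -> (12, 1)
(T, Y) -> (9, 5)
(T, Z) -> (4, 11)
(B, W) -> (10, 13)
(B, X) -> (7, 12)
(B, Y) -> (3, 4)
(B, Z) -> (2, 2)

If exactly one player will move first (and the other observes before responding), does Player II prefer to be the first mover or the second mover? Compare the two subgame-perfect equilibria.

second

If Player I leads: Player II's best replies are T→Z, B→W; Player I's induced payoffs 4, 10; outcome (B, W), payoffs (10, 13).
If Player II leads: Player I's best replies are W→T, X→T, Y→T, Z→T; Player II's induced payoffs 10, 1, 5, 11; outcome (T, Z), payoffs (4, 11).
Player II gets 11 moving first and 13 moving second, so Player II prefers to move second.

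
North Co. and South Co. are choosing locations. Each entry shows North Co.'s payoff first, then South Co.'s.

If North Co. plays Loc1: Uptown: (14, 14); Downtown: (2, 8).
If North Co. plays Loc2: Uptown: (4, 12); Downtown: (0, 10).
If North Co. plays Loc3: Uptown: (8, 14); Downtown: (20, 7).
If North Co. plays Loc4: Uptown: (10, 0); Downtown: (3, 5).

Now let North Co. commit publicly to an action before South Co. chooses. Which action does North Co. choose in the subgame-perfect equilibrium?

Solve by backward induction (North Co. leads).
- Loc1: South Co. compares 14, 8 and picks Uptown; North Co. would get 14.
- Loc2: South Co. compares 12, 10 and picks Uptown; North Co. would get 4.
- Loc3: South Co. compares 14, 7 and picks Uptown; North Co. would get 8.
- Loc4: South Co. compares 0, 5 and picks Downtown; North Co. would get 3.
Maximizing over 14, 4, 8, 3, North Co. chooses Loc1. Subgame-perfect outcome: (Loc1, Uptown) with payoffs (14, 14).

Loc1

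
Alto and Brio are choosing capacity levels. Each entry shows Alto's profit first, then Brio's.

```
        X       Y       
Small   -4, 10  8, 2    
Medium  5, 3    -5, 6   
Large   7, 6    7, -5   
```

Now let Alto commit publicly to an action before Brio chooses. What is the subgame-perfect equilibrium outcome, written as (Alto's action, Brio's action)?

(Large, X)

Backward induction with Alto moving first.
- Small: BR = X, leader payoff -4.
- Medium: BR = Y, leader payoff -5.
- Large: BR = X, leader payoff 7.
Alto's induced payoffs are -4, -5, 7, so Alto commits to Large. Subgame-perfect outcome: (Large, X) with payoffs (7, 6).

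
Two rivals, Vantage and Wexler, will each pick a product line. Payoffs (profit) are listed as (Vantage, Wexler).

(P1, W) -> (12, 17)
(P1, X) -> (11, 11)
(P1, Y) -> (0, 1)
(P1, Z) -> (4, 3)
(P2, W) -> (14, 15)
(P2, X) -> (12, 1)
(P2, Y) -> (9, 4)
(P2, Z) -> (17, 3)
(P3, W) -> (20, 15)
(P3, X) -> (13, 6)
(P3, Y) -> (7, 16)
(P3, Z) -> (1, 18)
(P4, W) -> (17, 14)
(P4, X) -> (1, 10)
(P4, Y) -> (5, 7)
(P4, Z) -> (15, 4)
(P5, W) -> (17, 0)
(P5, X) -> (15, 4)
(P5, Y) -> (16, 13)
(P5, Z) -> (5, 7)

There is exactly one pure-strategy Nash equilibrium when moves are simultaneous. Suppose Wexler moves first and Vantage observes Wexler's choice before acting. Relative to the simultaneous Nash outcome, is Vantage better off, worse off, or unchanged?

better off

Solve by backward induction (Wexler leads).
- W: Vantage compares 12, 14, 20, 17, 17 and picks P3; Wexler would get 15.
- X: Vantage compares 11, 12, 13, 1, 15 and picks P5; Wexler would get 4.
- Y: Vantage compares 0, 9, 7, 5, 16 and picks P5; Wexler would get 13.
- Z: Vantage compares 4, 17, 1, 15, 5 and picks P2; Wexler would get 3.
Wexler's induced payoffs are 15, 4, 13, 3, so Wexler commits to W. Subgame-perfect outcome: (P3, W) with payoffs (20, 15).
Under simultaneous play:
Vantage's best replies: W→P3; X→P5; Y→P5; Z→P2.
Wexler's best replies: P1→W; P2→W; P3→Z; P4→W; P5→Y.
Only (P5, Y) has each player best-responding; Nash payoffs (16, 13).
Vantage earns 20 sequentially versus 16 at the Nash outcome: better off.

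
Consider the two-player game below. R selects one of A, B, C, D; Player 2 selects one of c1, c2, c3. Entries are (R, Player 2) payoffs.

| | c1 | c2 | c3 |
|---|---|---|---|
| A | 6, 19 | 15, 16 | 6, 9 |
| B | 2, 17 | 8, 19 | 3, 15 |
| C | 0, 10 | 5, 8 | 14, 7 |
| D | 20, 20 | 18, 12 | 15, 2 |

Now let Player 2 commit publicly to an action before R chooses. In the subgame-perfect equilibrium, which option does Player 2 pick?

c1

Backward induction with Player 2 moving first.
- c1 → R plays D (best of 6, 2, 0, 20); Player 2 gets 20.
- c2 → R plays D (best of 15, 8, 5, 18); Player 2 gets 12.
- c3 → R plays D (best of 6, 3, 14, 15); Player 2 gets 2.
Player 2's induced payoffs are 20, 12, 2, so Player 2 commits to c1. Subgame-perfect outcome: (D, c1) with payoffs (20, 20).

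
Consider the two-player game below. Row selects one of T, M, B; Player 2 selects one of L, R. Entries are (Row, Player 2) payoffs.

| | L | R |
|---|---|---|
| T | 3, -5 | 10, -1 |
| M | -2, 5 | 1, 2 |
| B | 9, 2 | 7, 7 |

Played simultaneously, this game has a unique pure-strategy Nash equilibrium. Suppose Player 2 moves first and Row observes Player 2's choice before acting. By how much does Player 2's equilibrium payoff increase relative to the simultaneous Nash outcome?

Work backward from Row's decision.
- L: BR = B, leader payoff 2.
- R: BR = T, leader payoff -1.
Maximizing over 2, -1, Player 2 chooses L. Subgame-perfect outcome: (B, L) with payoffs (9, 2).
Under simultaneous play:
Row's best replies: L→B; R→T.
Player 2's best replies: T→R; M→L; B→R.
The unique mutual best reply is (T, R), giving (10, -1).
Player 2's commitment gain: 2 − -1 = 3.

3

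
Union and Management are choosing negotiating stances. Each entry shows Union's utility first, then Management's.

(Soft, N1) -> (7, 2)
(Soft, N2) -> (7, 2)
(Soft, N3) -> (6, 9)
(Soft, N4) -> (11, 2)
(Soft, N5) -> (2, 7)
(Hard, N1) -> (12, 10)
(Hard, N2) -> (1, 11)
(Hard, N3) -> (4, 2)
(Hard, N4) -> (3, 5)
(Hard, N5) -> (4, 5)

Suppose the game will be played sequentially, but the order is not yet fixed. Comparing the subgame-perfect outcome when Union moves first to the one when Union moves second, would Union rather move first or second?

If Union leads: Management's best replies are Soft→N3, Hard→N2; Union's induced payoffs 6, 1; outcome (Soft, N3), payoffs (6, 9).
If Management leads: Union's best replies are N1→Hard, N2→Soft, N3→Soft, N4→Soft, N5→Hard; Management's induced payoffs 10, 2, 9, 2, 5; outcome (Hard, N1), payoffs (12, 10).
Union gets 6 moving first and 12 moving second, so Union prefers to move second.

second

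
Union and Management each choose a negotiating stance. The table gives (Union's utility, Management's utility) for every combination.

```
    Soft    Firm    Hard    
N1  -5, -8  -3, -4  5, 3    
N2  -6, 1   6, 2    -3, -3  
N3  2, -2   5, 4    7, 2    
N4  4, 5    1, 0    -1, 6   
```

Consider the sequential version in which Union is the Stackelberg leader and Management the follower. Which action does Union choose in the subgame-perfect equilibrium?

N2

Backward induction with Union moving first.
- N1: BR = Hard, leader payoff 5.
- N2: BR = Firm, leader payoff 6.
- N3: BR = Firm, leader payoff 5.
- N4: BR = Hard, leader payoff -1.
Union's induced payoffs are 5, 6, 5, -1, so Union commits to N2. Subgame-perfect outcome: (N2, Firm) with payoffs (6, 2).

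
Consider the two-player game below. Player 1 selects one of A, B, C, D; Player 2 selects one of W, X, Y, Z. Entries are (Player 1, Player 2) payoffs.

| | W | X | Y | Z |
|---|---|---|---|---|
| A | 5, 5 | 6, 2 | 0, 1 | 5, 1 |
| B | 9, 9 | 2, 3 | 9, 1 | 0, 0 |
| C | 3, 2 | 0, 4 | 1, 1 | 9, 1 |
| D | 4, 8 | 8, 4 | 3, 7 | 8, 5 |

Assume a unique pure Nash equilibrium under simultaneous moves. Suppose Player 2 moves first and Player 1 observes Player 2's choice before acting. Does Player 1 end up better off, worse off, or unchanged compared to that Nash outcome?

unchanged

Work backward from Player 1's decision.
- W → Player 1 plays B (best of 5, 9, 3, 4); Player 2 gets 9.
- X → Player 1 plays D (best of 6, 2, 0, 8); Player 2 gets 4.
- Y → Player 1 plays B (best of 0, 9, 1, 3); Player 2 gets 1.
- Z → Player 1 plays C (best of 5, 0, 9, 8); Player 2 gets 1.
Player 2's induced payoffs are 9, 4, 1, 1, so Player 2 commits to W. Subgame-perfect outcome: (B, W) with payoffs (9, 9).
Under simultaneous play:
Player 1's best replies: W→B; X→D; Y→B; Z→C.
Player 2's best replies: A→W; B→W; C→X; D→W.
Only (B, W) has each player best-responding; Nash payoffs (9, 9).
Player 1 earns 9 sequentially versus 9 at the Nash outcome: unchanged.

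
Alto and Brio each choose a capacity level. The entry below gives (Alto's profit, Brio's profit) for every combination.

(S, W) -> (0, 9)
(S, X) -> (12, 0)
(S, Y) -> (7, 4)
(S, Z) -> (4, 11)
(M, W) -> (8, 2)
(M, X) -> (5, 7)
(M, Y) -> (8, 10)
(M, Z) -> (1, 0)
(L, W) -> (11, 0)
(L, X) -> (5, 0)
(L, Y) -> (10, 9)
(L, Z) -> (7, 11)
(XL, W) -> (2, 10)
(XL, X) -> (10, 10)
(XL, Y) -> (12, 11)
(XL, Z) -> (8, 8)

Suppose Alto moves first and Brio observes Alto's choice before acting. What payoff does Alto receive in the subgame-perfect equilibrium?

Work backward from Brio's decision.
- S: Brio compares 9, 0, 4, 11 and picks Z; Alto would get 4.
- M: Brio compares 2, 7, 10, 0 and picks Y; Alto would get 8.
- L: Brio compares 0, 0, 9, 11 and picks Z; Alto would get 7.
- XL: Brio compares 10, 10, 11, 8 and picks Y; Alto would get 12.
Alto's induced payoffs are 4, 8, 7, 12, so Alto commits to XL. Subgame-perfect outcome: (XL, Y) with payoffs (12, 11).

12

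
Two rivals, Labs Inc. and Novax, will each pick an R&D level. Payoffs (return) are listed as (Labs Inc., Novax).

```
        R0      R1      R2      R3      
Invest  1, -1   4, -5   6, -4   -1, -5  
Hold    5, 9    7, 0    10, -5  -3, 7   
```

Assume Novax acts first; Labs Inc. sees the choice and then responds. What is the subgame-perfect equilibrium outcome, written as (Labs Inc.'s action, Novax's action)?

Solve by backward induction (Novax leads).
- R0: BR = Hold, leader payoff 9.
- R1: BR = Hold, leader payoff 0.
- R2: BR = Hold, leader payoff -5.
- R3: BR = Invest, leader payoff -5.
Among 9, 0, -5, -5, the best is 9 at R0. Subgame-perfect outcome: (Hold, R0) with payoffs (5, 9).

(Hold, R0)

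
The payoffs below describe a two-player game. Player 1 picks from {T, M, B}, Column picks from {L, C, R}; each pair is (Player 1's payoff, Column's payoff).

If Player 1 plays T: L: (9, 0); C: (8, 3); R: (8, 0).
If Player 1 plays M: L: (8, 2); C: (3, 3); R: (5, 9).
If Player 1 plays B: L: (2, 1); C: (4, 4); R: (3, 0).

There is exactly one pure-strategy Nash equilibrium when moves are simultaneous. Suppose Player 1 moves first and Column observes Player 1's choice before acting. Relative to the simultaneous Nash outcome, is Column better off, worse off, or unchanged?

unchanged

Work backward from Column's decision.
- T: Column compares 0, 3, 0 and picks C; Player 1 would get 8.
- M: Column compares 2, 3, 9 and picks R; Player 1 would get 5.
- B: Column compares 1, 4, 0 and picks C; Player 1 would get 4.
Maximizing over 8, 5, 4, Player 1 chooses T. Subgame-perfect outcome: (T, C) with payoffs (8, 3).
For the simultaneous game, intersect best replies.
Player 1's best replies: L→T; C→T; R→T.
Column's best replies: T→C; M→R; B→C.
Only (T, C) has each player best-responding; Nash payoffs (8, 3).
Column earns 3 sequentially versus 3 at the Nash outcome: unchanged.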